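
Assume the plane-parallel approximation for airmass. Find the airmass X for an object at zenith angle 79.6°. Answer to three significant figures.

5.54

X = sec z = 1/cos 79.6° = 1/0.1805 = 5.5396.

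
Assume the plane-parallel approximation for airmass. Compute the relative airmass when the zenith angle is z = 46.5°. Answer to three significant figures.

1.45

X = sec z = 1/cos 46.5° = 1/0.6884 = 1.4527.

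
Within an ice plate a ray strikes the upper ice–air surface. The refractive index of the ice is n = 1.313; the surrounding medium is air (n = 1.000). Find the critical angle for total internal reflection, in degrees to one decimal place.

49.6°

sin θ_c = n_air / n = 1.000 / 1.313 = 0.7616.
θ_c = arcsin(0.7616) = 49.61°.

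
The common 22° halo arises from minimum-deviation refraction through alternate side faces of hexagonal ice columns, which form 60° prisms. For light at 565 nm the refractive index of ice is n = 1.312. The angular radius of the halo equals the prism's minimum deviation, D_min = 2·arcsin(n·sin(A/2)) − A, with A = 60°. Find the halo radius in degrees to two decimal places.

21.99°

n·sin(A/2) = 1.312 × sin 30° = 1.312 × 0.5000 = 0.6560.
D_min = 2·arcsin(0.6560) − 60° = 2 × 40.996° − 60° = 21.991°.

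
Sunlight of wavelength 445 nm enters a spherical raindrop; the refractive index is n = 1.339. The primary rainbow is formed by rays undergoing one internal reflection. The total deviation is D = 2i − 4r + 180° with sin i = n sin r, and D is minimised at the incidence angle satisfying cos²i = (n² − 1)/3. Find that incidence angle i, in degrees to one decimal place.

59.1°

cos²i = (1.339² − 1)/3 = (1.79292 − 1)/3 = 0.26431.
cos i = 0.51411, so i = 59.062°.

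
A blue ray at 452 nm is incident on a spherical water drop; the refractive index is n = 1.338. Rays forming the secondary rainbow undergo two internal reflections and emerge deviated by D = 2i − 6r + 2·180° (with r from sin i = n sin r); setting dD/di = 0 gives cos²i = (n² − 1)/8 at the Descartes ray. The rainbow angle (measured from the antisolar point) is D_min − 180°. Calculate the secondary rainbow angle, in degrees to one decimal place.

52.2°

cos²i = (1.79024 − 1)/8 = 0.09878; i = arccos(0.31429) = 71.682°.
sin r = sin 71.682°/1.338 = 0.70951; r = 45.195°.
D_min = 2·71.682° − 6·45.195° + 360° = 232.193°.
Rainbow angle = D_min − 180° = 52.193°.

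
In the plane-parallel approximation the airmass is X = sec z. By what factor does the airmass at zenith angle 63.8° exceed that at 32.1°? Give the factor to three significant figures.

1.92

X(63.8°)/X(32.1°) = sec 63.8° / sec 32.1° = cos 32.1° / cos 63.8° = 0.8471/0.4415 = 1.9187.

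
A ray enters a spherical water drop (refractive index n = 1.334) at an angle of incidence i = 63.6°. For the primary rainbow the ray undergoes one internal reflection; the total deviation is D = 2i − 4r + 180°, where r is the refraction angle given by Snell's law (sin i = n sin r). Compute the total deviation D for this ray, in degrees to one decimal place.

sin r = sin 63.6° / 1.334 = 0.8957/1.334 = 0.6714; r = 42.18°.
D = 2·63.6° − 4·42.18° + 180° = 127.20° − 168.72° + 180° = 138.48°.

138.5°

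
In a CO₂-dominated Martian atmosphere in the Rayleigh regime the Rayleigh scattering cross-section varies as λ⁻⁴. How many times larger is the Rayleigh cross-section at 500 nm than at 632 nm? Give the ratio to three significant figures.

2.55

Rayleigh scattering ∝ λ⁻⁴, so the ratio of coefficients is the inverse fourth power of the wavelength ratio.
σ(500)/σ(632) = (632/500)⁴ = (1.2640)⁴ = 2.553.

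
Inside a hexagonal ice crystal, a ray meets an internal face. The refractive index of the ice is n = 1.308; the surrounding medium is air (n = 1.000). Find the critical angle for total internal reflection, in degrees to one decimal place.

sin θ_c = n_air / n = 1.000 / 1.308 = 0.7645.
θ_c = arcsin(0.7645) = 49.86°.

49.9°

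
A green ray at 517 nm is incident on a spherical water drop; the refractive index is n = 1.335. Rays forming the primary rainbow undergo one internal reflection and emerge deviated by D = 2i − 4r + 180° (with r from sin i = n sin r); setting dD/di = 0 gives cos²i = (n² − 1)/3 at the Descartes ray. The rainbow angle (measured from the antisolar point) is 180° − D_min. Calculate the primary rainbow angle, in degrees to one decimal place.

cos²i = (1.78222 − 1)/3 = 0.26074; i = arccos(0.51063) = 59.294°.
sin r = sin 59.294°/1.335 = 0.64405; r = 40.094°.
D_min = 2·59.294° − 4·40.094° + 180° = 138.212°.
Rainbow angle = 180° − D_min = 41.788°.

41.8°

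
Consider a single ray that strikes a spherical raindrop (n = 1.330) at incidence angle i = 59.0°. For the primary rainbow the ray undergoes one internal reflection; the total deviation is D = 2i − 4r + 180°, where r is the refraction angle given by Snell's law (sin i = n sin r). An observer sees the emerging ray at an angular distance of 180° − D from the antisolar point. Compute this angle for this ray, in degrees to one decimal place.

42.5°

sin r = sin 59.0° / 1.330 = 0.8572/1.330 = 0.6445; r = 40.13°.
D = 2·59.0° − 4·40.13° + 180° = 118.00° − 160.51° + 180° = 137.49°.
Angle from antisolar point = 180° − D = 42.51°.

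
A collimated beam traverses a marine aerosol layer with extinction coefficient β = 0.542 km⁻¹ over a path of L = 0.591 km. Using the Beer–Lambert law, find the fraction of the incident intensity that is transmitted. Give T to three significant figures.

0.726

τ = β·L = 0.542 × 0.591 = 0.3203.
T = exp(−0.3203) = 0.7259.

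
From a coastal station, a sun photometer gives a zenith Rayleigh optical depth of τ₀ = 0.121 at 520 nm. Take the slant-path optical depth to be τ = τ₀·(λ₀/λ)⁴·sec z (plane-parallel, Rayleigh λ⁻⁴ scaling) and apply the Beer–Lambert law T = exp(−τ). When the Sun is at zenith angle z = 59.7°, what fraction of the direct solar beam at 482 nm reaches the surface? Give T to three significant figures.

sec 59.7° = 1.9821.
τ = 0.121 × (520/482)⁴ × 1.9821 = 0.121 × 1.3546 × 1.9821 = 0.3249.
T = exp(−0.3249) = 0.7226.

0.723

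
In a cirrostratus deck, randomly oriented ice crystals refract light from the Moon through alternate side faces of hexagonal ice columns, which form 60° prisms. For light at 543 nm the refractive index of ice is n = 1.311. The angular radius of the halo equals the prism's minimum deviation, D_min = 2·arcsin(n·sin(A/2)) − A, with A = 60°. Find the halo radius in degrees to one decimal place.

21.9°

n·sin(A/2) = 1.311 × sin 30° = 1.311 × 0.5000 = 0.6555.
D_min = 2·arcsin(0.6555) − 60° = 2 × 40.958° − 60° = 21.915°.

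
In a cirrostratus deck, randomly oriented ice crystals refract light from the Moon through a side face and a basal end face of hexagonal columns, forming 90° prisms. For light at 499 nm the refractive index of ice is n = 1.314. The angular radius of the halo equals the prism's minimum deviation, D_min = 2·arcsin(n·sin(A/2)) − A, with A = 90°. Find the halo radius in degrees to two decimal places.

46.60°

n·sin(A/2) = 1.314 × sin 45° = 1.314 × 0.7071 = 0.9291.
D_min = 2·arcsin(0.9291) − 90° = 2 × 68.301° − 90° = 46.602°.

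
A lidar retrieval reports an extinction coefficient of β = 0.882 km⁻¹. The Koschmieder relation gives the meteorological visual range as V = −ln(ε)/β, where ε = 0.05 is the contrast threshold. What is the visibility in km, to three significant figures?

3.40 km

V = −ln(0.05) / 0.882 = 2.996 / 0.882 = 3.3965 km.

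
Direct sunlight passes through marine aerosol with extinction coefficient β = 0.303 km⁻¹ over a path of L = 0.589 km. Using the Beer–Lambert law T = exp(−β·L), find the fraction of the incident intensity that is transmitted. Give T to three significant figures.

0.837

τ = β·L = 0.303 × 0.589 = 0.1785.
T = exp(−0.1785) = 0.8366.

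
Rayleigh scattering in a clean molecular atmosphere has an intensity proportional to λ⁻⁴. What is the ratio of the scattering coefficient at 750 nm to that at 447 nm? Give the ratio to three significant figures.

0.126

Rayleigh scattering ∝ λ⁻⁴, so the ratio of coefficients is the inverse fourth power of the wavelength ratio.
σ(750)/σ(447) = (447/750)⁴ = (0.5960)⁴ = 0.1262.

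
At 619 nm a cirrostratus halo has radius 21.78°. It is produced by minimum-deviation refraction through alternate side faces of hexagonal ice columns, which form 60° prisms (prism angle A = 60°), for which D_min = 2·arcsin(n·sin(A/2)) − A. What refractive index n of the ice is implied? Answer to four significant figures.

1.309

Rearranging: n = sin((D_min + A)/2) / sin(A/2).
(D_min + A)/2 = (21.78° + 60°)/2 = 40.890°.
n = sin 40.890° / sin 30° = 0.6546 / 0.5000 = 1.3092.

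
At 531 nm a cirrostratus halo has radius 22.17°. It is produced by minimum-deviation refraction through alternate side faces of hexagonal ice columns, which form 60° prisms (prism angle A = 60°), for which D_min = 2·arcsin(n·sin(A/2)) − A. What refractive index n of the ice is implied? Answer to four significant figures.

1.314

Rearranging: n = sin((D_min + A)/2) / sin(A/2).
(D_min + A)/2 = (22.17° + 60°)/2 = 41.085°.
n = sin 41.085° / sin 30° = 0.6572 / 0.5000 = 1.3144.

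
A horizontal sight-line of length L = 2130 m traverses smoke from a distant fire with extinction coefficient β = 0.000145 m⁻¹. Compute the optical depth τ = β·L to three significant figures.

0.309

τ = β·L = 0.000145 × 2130 = 0.3089.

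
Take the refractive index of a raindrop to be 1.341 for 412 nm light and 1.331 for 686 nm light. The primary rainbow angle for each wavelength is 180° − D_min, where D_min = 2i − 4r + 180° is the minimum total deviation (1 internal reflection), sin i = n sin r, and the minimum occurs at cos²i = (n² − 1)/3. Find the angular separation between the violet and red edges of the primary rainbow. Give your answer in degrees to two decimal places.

1.44°

At 412 nm (n = 1.341): cos²i = 0.26609 → i = 58.946°, r = 39.705°, D_min = 139.071°, rainbow angle = 40.929°.
At 686 nm (n = 1.331): cos²i = 0.25719 → i = 59.527°, r = 40.356°, D_min = 137.630°, rainbow angle = 42.370°.
Angular width = |40.929° − 42.370°| = 1.441°.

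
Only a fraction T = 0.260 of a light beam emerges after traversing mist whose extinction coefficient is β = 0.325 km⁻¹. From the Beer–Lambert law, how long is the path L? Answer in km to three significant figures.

Beer–Lambert: T = exp(−βL) ⇒ L = −ln(T)/β = −ln(0.260)/0.325 = 1.3471/0.325 = 4.145 km.

4.14 km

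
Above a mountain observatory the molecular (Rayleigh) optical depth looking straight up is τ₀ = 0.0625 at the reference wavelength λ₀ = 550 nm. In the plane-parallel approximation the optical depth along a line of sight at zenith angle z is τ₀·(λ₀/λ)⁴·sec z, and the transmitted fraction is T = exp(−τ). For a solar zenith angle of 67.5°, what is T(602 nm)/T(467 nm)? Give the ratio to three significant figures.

1.22

Airmass: sec 67.5° = 2.6131.
τ(602 nm) = 0.0625 × (550/602)⁴ × 2.6131 = 0.0625 × 0.6967 × 2.6131 = 0.1138.
τ(467 nm) = 0.0625 × (550/467)⁴ × 2.6131 = 0.0625 × 1.9239 × 2.6131 = 0.3142.
T(602)/T(467) = exp(τ_B − τ_A) = exp(0.2004) = 1.2219.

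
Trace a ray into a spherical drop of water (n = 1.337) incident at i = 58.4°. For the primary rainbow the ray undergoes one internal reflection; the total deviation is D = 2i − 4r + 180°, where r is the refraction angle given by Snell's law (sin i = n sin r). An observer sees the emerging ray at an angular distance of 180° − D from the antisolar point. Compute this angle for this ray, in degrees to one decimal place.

41.5°

sin r = sin 58.4° / 1.337 = 0.8517/1.337 = 0.6370; r = 39.57°.
D = 2·58.4° − 4·39.57° + 180° = 116.80° − 158.29° + 180° = 138.51°.
Angle from antisolar point = 180° − D = 41.49°.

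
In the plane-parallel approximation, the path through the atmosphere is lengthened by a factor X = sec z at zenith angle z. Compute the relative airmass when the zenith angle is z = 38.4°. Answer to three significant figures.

X = sec z = 1/cos 38.4° = 1/0.7837 = 1.2760.

1.28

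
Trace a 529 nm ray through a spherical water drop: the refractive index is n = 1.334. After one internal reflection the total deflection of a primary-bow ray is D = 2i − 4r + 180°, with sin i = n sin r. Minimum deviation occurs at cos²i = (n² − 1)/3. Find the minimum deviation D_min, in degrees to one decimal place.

138.1°

cos²i = (1.77956 − 1)/3 = 0.25985; i = arccos(0.50976) = 59.352°.
sin r = sin 59.352°/1.334 = 0.64492; r = 40.159°.
D_min = 2·59.352° − 4·40.159° + 180° = 138.067°.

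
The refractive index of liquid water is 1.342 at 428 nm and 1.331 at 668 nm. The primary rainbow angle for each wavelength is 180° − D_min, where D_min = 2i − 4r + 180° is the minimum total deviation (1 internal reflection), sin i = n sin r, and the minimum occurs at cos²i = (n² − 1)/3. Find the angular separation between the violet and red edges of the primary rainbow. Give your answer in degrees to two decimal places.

1.58°

At 428 nm (n = 1.342): cos²i = 0.26699 → i = 58.888°, r = 39.641°, D_min = 139.213°, rainbow angle = 40.787°.
At 668 nm (n = 1.331): cos²i = 0.25719 → i = 59.527°, r = 40.356°, D_min = 137.630°, rainbow angle = 42.370°.
Angular width = |40.787° − 42.370°| = 1.583°.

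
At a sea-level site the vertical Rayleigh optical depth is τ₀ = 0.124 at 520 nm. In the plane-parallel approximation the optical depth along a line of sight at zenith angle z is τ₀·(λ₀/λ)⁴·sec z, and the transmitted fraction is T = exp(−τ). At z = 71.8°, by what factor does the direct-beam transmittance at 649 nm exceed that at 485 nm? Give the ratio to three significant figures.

Airmass: sec 71.8° = 3.2017.
τ(649 nm) = 0.124 × (520/649)⁴ × 3.2017 = 0.124 × 0.4121 × 3.2017 = 0.1636.
τ(485 nm) = 0.124 × (520/485)⁴ × 3.2017 = 0.124 × 1.3214 × 3.2017 = 0.5246.
T(649)/T(485) = exp(τ_B − τ_A) = exp(0.3610) = 1.4348.

1.43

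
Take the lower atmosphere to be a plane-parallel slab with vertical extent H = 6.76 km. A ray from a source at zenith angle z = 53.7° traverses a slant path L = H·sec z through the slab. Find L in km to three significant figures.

11.4 km

sec z = 1/cos 53.7° = 1.6892.
L = 6.76 × 1.6892 = 11.419 km.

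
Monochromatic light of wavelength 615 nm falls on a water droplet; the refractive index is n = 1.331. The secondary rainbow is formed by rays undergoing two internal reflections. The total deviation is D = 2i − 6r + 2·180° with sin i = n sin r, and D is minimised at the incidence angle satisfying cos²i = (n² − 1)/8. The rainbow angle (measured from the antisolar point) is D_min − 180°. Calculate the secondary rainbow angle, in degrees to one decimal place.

cos²i = (1.77156 − 1)/8 = 0.09645; i = arccos(0.31056) = 71.907°.
sin r = sin 71.907°/1.331 = 0.71417; r = 45.575°.
D_min = 2·71.907° − 6·45.575° + 360° = 230.365°.
Rainbow angle = D_min − 180° = 50.365°.

50.4°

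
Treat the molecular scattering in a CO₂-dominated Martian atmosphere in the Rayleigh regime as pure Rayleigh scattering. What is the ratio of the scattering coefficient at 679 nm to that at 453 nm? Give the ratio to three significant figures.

0.198

Rayleigh scattering ∝ λ⁻⁴, so the ratio of coefficients is the inverse fourth power of the wavelength ratio.
σ(679)/σ(453) = (453/679)⁴ = (0.6672)⁴ = 0.1981.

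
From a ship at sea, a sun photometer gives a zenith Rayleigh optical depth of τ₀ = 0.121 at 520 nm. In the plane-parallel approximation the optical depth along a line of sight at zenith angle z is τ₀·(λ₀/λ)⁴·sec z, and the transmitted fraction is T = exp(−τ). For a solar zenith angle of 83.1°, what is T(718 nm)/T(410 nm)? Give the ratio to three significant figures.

10.3

Airmass: sec 83.1° = 8.3238.
τ(718 nm) = 0.121 × (520/718)⁴ × 8.3238 = 0.121 × 0.2751 × 8.3238 = 0.2771.
τ(410 nm) = 0.121 × (520/410)⁴ × 8.3238 = 0.121 × 2.5875 × 8.3238 = 2.6061.
T(718)/T(410) = exp(τ_B − τ_A) = exp(2.3290) = 10.2675.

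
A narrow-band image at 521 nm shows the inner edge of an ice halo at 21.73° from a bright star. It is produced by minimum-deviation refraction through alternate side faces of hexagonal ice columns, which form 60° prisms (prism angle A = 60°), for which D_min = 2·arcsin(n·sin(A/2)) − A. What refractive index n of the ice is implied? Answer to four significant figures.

Rearranging: n = sin((D_min + A)/2) / sin(A/2).
(D_min + A)/2 = (21.73° + 60°)/2 = 40.865°.
n = sin 40.865° / sin 30° = 0.6543 / 0.5000 = 1.3086.

1.309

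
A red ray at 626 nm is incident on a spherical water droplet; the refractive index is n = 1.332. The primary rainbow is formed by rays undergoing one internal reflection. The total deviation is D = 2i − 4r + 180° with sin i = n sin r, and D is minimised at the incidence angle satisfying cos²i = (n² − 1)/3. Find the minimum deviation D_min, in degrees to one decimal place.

137.8°

cos²i = (1.77422 − 1)/3 = 0.25807; i = arccos(0.50801) = 59.469°.
sin r = sin 59.469°/1.332 = 0.64666; r = 40.290°.
D_min = 2·59.469° − 4·40.290° + 180° = 137.776°.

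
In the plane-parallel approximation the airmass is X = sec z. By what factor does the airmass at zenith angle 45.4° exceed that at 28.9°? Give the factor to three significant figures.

1.25

X(45.4°)/X(28.9°) = sec 45.4° / sec 28.9° = cos 28.9° / cos 45.4° = 0.8755/0.7022 = 1.2468.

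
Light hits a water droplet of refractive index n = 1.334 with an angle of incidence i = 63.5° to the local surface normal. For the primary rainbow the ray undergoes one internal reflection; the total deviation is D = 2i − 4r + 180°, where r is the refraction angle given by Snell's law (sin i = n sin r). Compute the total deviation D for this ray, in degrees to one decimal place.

138.5°

sin r = sin 63.5° / 1.334 = 0.8949/1.334 = 0.6709; r = 42.13°.
D = 2·63.5° − 4·42.13° + 180° = 127.00° − 168.54° + 180° = 138.46°.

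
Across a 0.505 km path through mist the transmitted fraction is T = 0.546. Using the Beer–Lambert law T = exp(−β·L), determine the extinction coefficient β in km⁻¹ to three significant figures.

Beer–Lambert: T = exp(−βL) ⇒ β = −ln(T)/L = −ln(0.546)/0.505 = 0.6051/0.505 = 1.198 km⁻¹.

1.20 km⁻¹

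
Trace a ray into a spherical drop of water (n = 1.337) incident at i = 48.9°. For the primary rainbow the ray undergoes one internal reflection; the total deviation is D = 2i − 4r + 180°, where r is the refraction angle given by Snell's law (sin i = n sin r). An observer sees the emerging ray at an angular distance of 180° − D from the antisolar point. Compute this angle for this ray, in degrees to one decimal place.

39.4°

sin r = sin 48.9° / 1.337 = 0.7536/1.337 = 0.5636; r = 34.31°.
D = 2·48.9° − 4·34.31° + 180° = 97.80° − 137.23° + 180° = 140.57°.
Angle from antisolar point = 180° − D = 39.43°.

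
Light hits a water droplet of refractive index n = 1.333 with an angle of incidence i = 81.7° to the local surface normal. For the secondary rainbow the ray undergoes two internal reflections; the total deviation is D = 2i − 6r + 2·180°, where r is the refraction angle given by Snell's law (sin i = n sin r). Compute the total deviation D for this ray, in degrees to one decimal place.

sin r = sin 81.7° / 1.333 = 0.9895/1.333 = 0.7423; r = 47.93°.
D = 2·81.7° − 6·47.93° + 2·180° = 163.40° − 287.58° + 360° = 235.82°.

235.8°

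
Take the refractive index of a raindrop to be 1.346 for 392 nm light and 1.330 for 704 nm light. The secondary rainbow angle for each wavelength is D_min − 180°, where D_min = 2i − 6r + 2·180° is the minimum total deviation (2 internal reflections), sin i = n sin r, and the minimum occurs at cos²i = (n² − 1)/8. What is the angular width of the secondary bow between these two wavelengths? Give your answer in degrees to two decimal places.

At 392 nm (n = 1.346): cos²i = 0.10146 → i = 71.426°, r = 44.768°, D_min = 234.241°, rainbow angle = 54.241°.
At 704 nm (n = 1.330): cos²i = 0.09611 → i = 71.940°, r = 45.630°, D_min = 230.101°, rainbow angle = 50.101°.
Angular width = |54.241° − 50.101°| = 4.140°.

4.14°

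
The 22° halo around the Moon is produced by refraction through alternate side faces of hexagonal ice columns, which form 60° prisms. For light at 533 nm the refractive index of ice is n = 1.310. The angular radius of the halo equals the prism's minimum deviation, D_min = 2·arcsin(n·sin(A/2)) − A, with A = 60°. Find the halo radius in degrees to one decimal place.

21.8°

n·sin(A/2) = 1.310 × sin 30° = 1.310 × 0.5000 = 0.6550.
D_min = 2·arcsin(0.6550) − 60° = 2 × 40.920° − 60° = 21.839°.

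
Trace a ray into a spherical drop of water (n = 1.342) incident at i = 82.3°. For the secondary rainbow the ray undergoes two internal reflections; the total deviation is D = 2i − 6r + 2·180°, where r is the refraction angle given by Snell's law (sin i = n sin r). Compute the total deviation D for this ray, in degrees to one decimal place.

sin r = sin 82.3° / 1.342 = 0.9910/1.342 = 0.7384; r = 47.60°.
D = 2·82.3° − 6·47.60° + 2·180° = 164.60° − 285.59° + 360° = 239.01°.

239.0°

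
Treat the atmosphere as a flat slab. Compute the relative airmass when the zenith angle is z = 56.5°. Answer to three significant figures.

1.81

X = sec z = 1/cos 56.5° = 1/0.5519 = 1.8118.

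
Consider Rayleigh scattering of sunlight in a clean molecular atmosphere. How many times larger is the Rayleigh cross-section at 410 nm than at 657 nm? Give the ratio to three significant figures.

6.59

Rayleigh scattering ∝ λ⁻⁴, so the ratio of coefficients is the inverse fourth power of the wavelength ratio.
σ(410)/σ(657) = (657/410)⁴ = (1.6024)⁴ = 6.594.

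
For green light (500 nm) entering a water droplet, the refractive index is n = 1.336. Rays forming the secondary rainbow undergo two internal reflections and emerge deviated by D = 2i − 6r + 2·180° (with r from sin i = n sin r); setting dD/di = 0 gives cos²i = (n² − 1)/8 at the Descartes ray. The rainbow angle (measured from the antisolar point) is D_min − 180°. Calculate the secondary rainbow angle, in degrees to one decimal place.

cos²i = (1.78490 − 1)/8 = 0.09811; i = arccos(0.31323) = 71.746°.
sin r = sin 71.746°/1.336 = 0.71084; r = 45.303°.
D_min = 2·71.746° − 6·45.303° + 360° = 231.674°.
Rainbow angle = D_min − 180° = 51.674°.

51.7°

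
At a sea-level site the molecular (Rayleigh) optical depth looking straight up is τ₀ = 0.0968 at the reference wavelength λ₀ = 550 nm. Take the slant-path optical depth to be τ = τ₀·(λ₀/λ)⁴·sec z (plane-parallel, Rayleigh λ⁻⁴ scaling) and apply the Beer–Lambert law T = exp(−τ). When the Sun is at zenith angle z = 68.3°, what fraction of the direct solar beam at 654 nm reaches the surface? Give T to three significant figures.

0.877

sec 68.3° = 2.7046.
τ = 0.0968 × (550/654)⁴ × 2.7046 = 0.0968 × 0.5002 × 2.7046 = 0.1310.
T = exp(−0.1310) = 0.8773.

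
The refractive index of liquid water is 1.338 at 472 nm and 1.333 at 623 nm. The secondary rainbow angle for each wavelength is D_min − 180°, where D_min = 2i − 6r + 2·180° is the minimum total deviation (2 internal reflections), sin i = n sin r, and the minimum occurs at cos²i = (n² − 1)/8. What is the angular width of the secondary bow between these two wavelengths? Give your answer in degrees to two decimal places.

1.30°

At 472 nm (n = 1.338): cos²i = 0.09878 → i = 71.682°, r = 45.195°, D_min = 232.193°, rainbow angle = 52.193°.
At 623 nm (n = 1.333): cos²i = 0.09711 → i = 71.843°, r = 45.466°, D_min = 230.891°, rainbow angle = 50.891°.
Angular width = |52.193° − 50.891°| = 1.302°.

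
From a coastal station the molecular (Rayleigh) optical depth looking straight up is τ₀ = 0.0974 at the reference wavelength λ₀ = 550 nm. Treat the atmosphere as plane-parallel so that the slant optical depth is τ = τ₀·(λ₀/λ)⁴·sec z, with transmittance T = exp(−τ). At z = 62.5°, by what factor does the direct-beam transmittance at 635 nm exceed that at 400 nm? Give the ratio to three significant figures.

Airmass: sec 62.5° = 2.1657.
τ(635 nm) = 0.0974 × (550/635)⁴ × 2.1657 = 0.0974 × 0.5628 × 2.1657 = 0.1187.
τ(400 nm) = 0.0974 × (550/400)⁴ × 2.1657 = 0.0974 × 3.5745 × 2.1657 = 0.7540.
T(635)/T(400) = exp(τ_B − τ_A) = exp(0.6353) = 1.8875.

1.89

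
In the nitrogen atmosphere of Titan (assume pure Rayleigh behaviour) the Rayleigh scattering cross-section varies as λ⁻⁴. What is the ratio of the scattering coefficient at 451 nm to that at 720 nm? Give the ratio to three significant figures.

6.50

Rayleigh scattering ∝ λ⁻⁴, so the ratio of coefficients is the inverse fourth power of the wavelength ratio.
σ(451)/σ(720) = (720/451)⁴ = (1.5965)⁴ = 6.496.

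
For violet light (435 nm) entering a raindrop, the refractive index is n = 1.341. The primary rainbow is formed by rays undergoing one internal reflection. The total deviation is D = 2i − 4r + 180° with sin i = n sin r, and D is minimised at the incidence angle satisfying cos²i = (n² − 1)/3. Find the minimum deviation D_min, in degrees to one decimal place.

139.1°

cos²i = (1.79828 − 1)/3 = 0.26609; i = arccos(0.51584) = 58.946°.
sin r = sin 58.946°/1.341 = 0.63884; r = 39.705°.
D_min = 2·58.946° − 4·39.705° + 180° = 139.071°.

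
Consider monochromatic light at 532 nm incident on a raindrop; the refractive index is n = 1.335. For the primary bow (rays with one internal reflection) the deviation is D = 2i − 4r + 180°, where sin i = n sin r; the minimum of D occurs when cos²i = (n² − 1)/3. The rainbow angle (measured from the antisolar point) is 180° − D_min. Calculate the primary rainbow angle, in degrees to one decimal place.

41.8°

cos²i = (1.78222 − 1)/3 = 0.26074; i = arccos(0.51063) = 59.294°.
sin r = sin 59.294°/1.335 = 0.64405; r = 40.094°.
D_min = 2·59.294° − 4·40.094° + 180° = 138.212°.
Rainbow angle = 180° − D_min = 41.788°.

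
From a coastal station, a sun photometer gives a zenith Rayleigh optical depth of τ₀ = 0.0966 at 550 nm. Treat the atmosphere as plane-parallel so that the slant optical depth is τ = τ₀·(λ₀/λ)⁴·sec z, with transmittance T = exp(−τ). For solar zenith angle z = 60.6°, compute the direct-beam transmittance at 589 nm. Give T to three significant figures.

0.861

sec 60.6° = 2.0371.
τ = 0.0966 × (550/589)⁴ × 2.0371 = 0.0966 × 0.7603 × 2.0371 = 0.1496.
T = exp(−0.1496) = 0.8610.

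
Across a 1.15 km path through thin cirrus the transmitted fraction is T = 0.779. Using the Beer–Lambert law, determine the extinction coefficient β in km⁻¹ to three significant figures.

0.217 km⁻¹

Beer–Lambert: T = exp(−βL) ⇒ β = −ln(T)/L = −ln(0.779)/1.15 = 0.2497/1.15 = 0.2172 km⁻¹.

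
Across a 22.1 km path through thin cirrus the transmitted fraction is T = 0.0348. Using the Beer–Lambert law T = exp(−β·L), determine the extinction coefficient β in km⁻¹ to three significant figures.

0.152 km⁻¹

Beer–Lambert: T = exp(−βL) ⇒ β = −ln(T)/L = −ln(0.0348)/22.1 = 3.3581/22.1 = 0.152 km⁻¹.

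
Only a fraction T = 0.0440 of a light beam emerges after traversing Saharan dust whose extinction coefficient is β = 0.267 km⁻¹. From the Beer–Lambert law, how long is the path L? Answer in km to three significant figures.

Beer–Lambert: T = exp(−βL) ⇒ L = −ln(T)/β = −ln(0.0440)/0.267 = 3.1236/0.267 = 11.7 km.

11.7 km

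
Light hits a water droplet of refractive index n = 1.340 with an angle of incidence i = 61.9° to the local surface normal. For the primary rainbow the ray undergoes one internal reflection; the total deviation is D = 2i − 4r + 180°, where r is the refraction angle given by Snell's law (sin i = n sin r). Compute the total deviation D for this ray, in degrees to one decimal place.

sin r = sin 61.9° / 1.340 = 0.8821/1.340 = 0.6583; r = 41.17°.
D = 2·61.9° − 4·41.17° + 180° = 123.80° − 164.68° + 180° = 139.12°.

139.1°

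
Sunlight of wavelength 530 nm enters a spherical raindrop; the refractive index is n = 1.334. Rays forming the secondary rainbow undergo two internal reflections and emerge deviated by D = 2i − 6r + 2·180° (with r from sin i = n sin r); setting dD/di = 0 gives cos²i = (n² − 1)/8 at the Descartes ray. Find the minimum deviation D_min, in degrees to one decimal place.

cos²i = (1.77956 − 1)/8 = 0.09744; i = arccos(0.31216) = 71.810°.
sin r = sin 71.810°/1.334 = 0.71217; r = 45.411°.
D_min = 2·71.810° − 6·45.411° + 360° = 231.153°.

231.2°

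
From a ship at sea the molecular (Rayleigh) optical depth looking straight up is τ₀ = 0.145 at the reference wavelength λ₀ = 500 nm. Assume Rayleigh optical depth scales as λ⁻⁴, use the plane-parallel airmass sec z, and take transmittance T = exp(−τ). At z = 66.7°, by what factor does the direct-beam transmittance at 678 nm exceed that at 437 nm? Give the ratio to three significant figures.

1.68

Airmass: sec 66.7° = 2.5282.
τ(678 nm) = 0.145 × (500/678)⁴ × 2.5282 = 0.145 × 0.2958 × 2.5282 = 0.1084.
τ(437 nm) = 0.145 × (500/437)⁴ × 2.5282 = 0.145 × 1.7138 × 2.5282 = 0.6282.
T(678)/T(437) = exp(τ_B − τ_A) = exp(0.5198) = 1.6817.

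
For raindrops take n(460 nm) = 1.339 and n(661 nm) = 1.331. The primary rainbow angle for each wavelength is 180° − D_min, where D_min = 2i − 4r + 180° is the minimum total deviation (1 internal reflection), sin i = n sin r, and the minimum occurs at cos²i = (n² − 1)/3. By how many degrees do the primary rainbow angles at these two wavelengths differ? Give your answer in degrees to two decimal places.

At 460 nm (n = 1.339): cos²i = 0.26431 → i = 59.062°, r = 39.834°, D_min = 138.786°, rainbow angle = 41.214°.
At 661 nm (n = 1.331): cos²i = 0.25719 → i = 59.527°, r = 40.356°, D_min = 137.630°, rainbow angle = 42.370°.
Angular width = |41.214° − 42.370°| = 1.156°.

1.16°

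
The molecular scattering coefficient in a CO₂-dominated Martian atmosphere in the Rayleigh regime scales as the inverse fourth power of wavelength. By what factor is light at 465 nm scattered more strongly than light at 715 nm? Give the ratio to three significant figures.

5.59

Rayleigh scattering ∝ λ⁻⁴, so the ratio of coefficients is the inverse fourth power of the wavelength ratio.
σ(465)/σ(715) = (715/465)⁴ = (1.5376)⁴ = 5.59.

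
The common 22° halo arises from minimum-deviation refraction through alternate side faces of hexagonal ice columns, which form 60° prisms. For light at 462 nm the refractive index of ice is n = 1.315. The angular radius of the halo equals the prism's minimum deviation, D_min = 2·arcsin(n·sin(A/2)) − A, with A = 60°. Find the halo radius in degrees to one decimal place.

22.2°

n·sin(A/2) = 1.315 × sin 30° = 1.315 × 0.5000 = 0.6575.
D_min = 2·arcsin(0.6575) − 60° = 2 × 41.109° − 60° = 22.219°.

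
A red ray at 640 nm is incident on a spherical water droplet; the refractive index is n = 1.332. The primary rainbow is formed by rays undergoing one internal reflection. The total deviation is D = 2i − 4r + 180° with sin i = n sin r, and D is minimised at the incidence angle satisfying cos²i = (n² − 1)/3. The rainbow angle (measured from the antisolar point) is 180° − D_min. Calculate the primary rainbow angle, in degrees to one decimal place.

cos²i = (1.77422 − 1)/3 = 0.25807; i = arccos(0.50801) = 59.469°.
sin r = sin 59.469°/1.332 = 0.64666; r = 40.290°.
D_min = 2·59.469° − 4·40.290° + 180° = 137.776°.
Rainbow angle = 180° − D_min = 42.224°.

42.2°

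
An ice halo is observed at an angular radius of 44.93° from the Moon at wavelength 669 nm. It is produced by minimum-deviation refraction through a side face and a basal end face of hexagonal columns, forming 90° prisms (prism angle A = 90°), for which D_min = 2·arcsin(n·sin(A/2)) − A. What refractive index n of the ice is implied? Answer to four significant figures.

Rearranging: n = sin((D_min + A)/2) / sin(A/2).
(D_min + A)/2 = (44.93° + 90°)/2 = 67.465°.
n = sin 67.465° / sin 45° = 0.9236 / 0.7071 = 1.3062.

1.306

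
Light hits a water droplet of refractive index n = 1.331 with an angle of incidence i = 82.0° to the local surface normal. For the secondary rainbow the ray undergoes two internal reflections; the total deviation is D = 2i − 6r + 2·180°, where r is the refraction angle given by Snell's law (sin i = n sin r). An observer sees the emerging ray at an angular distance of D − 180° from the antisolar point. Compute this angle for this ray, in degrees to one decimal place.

55.6°

sin r = sin 82.0° / 1.331 = 0.9903/1.331 = 0.7440; r = 48.07°.
D = 2·82.0° − 6·48.07° + 2·180° = 164.00° − 288.44° + 360° = 235.56°.
Angle from antisolar point = D − 180° = 55.56°.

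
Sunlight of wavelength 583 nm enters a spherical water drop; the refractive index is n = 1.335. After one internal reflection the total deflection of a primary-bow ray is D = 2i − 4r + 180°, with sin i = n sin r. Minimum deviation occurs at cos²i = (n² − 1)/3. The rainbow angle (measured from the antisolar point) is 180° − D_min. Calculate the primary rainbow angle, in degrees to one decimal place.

cos²i = (1.78222 − 1)/3 = 0.26074; i = arccos(0.51063) = 59.294°.
sin r = sin 59.294°/1.335 = 0.64405; r = 40.094°.
D_min = 2·59.294° − 4·40.094° + 180° = 138.212°.
Rainbow angle = 180° − D_min = 41.788°.

41.8°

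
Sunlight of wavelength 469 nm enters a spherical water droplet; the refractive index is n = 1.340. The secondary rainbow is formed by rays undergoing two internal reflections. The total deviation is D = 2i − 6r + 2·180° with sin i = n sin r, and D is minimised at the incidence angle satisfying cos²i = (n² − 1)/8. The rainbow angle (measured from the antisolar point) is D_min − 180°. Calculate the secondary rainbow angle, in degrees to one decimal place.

cos²i = (1.79560 − 1)/8 = 0.09945; i = arccos(0.31536) = 71.618°.
sin r = sin 71.618°/1.340 = 0.70819; r = 45.088°.
D_min = 2·71.618° − 6·45.088° + 360° = 232.709°.
Rainbow angle = D_min − 180° = 52.709°.

52.7°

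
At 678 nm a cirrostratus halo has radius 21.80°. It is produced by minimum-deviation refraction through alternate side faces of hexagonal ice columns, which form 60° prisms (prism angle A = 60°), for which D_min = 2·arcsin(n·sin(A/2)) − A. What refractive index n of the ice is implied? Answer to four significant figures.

Rearranging: n = sin((D_min + A)/2) / sin(A/2).
(D_min + A)/2 = (21.80° + 60°)/2 = 40.900°.
n = sin 40.900° / sin 30° = 0.6547 / 0.5000 = 1.3095.

1.309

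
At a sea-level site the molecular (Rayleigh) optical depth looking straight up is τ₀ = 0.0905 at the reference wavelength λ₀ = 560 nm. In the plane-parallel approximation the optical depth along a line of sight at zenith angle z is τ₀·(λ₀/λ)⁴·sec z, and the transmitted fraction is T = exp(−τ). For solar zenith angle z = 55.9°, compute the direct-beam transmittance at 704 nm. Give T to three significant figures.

sec 55.9° = 1.7837.
τ = 0.0905 × (560/704)⁴ × 1.7837 = 0.0905 × 0.4004 × 1.7837 = 0.0646.
T = exp(−0.0646) = 0.9374.

0.937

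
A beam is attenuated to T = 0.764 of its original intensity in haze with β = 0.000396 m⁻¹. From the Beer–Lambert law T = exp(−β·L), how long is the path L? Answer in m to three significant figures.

680 m

Beer–Lambert: T = exp(−βL) ⇒ L = −ln(T)/β = −ln(0.764)/0.000396 = 0.2692/0.000396 = 679.8 m.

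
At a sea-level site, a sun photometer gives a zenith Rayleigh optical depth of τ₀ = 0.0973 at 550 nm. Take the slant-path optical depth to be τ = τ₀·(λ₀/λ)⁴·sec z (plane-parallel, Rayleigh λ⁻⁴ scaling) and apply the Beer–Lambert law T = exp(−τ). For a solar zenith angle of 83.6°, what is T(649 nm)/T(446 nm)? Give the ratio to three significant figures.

4.80

Airmass: sec 83.6° = 8.9711.
τ(649 nm) = 0.0973 × (550/649)⁴ × 8.9711 = 0.0973 × 0.5158 × 8.9711 = 0.4502.
τ(446 nm) = 0.0973 × (550/446)⁴ × 8.9711 = 0.0973 × 2.3127 × 8.9711 = 2.0187.
T(649)/T(446) = exp(τ_B − τ_A) = exp(1.5685) = 4.7993.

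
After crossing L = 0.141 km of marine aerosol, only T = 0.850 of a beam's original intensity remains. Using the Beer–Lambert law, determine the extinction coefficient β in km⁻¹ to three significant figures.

1.15 km⁻¹

Beer–Lambert: T = exp(−βL) ⇒ β = −ln(T)/L = −ln(0.850)/0.141 = 0.1625/0.141 = 1.153 km⁻¹.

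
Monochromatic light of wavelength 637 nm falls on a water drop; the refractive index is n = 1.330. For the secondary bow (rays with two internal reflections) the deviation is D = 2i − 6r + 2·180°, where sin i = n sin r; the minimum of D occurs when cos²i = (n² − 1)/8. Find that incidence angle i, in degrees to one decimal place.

cos²i = (1.330² − 1)/8 = (1.76890 − 1)/8 = 0.09611.
cos i = 0.31002, so i = 71.940°.

71.9°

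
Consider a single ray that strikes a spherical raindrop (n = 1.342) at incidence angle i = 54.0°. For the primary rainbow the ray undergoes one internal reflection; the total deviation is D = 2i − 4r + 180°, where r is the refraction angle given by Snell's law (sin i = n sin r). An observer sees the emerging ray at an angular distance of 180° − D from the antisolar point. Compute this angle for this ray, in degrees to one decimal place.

sin r = sin 54.0° / 1.342 = 0.8090/1.342 = 0.6028; r = 37.07°.
D = 2·54.0° − 4·37.07° + 180° = 108.00° − 148.30° + 180° = 139.70°.
Angle from antisolar point = 180° − D = 40.30°.

40.3°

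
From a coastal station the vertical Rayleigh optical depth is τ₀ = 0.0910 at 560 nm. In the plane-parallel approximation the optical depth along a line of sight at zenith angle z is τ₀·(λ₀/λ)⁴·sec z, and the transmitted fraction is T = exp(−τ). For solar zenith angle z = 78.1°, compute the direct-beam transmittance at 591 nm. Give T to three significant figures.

sec 78.1° = 4.8496.
τ = 0.0910 × (560/591)⁴ × 4.8496 = 0.0910 × 0.8061 × 4.8496 = 0.3558.
T = exp(−0.3558) = 0.7006.

0.701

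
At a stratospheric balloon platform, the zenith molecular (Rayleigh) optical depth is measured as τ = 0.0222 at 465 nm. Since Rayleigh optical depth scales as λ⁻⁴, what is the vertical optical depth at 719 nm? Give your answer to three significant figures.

0.00388

τ(719 nm) = τ(465 nm) × (465/719)⁴ = 0.0222 × (0.6467)⁴ = 0.0222 × 0.1749 = 0.0039.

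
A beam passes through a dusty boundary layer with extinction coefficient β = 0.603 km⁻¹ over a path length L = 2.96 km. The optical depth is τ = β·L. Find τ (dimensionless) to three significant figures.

τ = β·L = 0.603 × 2.96 = 1.7849.

1.78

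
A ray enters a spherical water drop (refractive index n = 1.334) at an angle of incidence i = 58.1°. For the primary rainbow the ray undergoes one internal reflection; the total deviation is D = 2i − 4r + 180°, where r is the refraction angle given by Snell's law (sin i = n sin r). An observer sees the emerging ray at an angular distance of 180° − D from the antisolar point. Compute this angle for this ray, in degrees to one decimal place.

41.9°

sin r = sin 58.1° / 1.334 = 0.8490/1.334 = 0.6364; r = 39.52°.
D = 2·58.1° − 4·39.52° + 180° = 116.20° − 158.10° + 180° = 138.10°.
Angle from antisolar point = 180° − D = 41.90°.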